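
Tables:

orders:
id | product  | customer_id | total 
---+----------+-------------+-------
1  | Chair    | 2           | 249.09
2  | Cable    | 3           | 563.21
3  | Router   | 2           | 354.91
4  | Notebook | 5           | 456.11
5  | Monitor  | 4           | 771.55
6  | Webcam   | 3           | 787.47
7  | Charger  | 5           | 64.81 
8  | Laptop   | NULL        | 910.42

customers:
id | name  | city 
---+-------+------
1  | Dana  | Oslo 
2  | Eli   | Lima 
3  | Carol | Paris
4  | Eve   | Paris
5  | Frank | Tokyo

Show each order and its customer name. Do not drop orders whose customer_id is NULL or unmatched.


LEFT JOIN keeps every row from orders (the left table); where customer_id has no match in customers, the customer columns become NULL. Walk through each order:
  - order 1 (Chair): customer_id=2 -> matches Eli
  - order 2 (Cable): customer_id=3 -> matches Carol
  - order 3 (Router): customer_id=2 -> matches Eli
  - order 4 (Notebook): customer_id=5 -> matches Frank
  - order 5 (Monitor): customer_id=4 -> matches Eve
  - order 6 (Webcam): customer_id=3 -> matches Carol
  - order 7 (Charger): customer_id=5 -> matches Frank
  - order 8 (Laptop): customer_id=NULL, no match -> kept with NULL
All 8 rows appear; 1 has NULL customer.

SQL:
SELECT a.product, b.name AS customer
FROM orders a
LEFT JOIN customers b ON a.customer_id = b.id

Result:
product  | customer
---------+---------
Chair    | Eli     
Cable    | Carol   
Router   | Eli     
Notebook | Frank   
Monitor  | Eve     
Webcam   | Carol   
Charger  | Frank   
Laptop   | NULL    


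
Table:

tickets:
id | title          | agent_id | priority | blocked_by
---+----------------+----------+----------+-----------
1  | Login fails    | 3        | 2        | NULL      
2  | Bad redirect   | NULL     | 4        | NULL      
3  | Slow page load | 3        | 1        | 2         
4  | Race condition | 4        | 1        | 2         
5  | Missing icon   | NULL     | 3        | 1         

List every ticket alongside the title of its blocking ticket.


This is a self-join: tickets is joined to a second copy of itself, matching each row's blocked_by to another row's id. Use LEFT JOIN so rows with blocked_by=NULL are kept.
  - ticket 1 (Login fails): blocked_by=NULL -> NULL
  - ticket 2 (Bad redirect): blocked_by=NULL -> NULL
  - ticket 3 (Slow page load): blocked_by=2 -> Bad redirect
  - ticket 4 (Race condition): blocked_by=2 -> Bad redirect
  - ticket 5 (Missing icon): blocked_by=1 -> Login fails

SQL:
SELECT a.title AS item, b.title AS blocked_by
FROM tickets a
LEFT JOIN tickets b ON a.blocked_by = b.id

Result:
item           | blocked_by  
---------------+-------------
Login fails    | NULL        
Bad redirect   | NULL        
Slow page load | Bad redirect
Race condition | Bad redirect
Missing icon   | Login fails 


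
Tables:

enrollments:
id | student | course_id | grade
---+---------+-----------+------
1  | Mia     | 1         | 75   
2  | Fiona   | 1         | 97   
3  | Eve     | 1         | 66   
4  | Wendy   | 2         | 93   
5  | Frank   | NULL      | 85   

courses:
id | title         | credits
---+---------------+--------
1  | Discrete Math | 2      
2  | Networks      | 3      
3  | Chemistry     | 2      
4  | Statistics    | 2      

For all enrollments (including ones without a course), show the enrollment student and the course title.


LEFT JOIN keeps every row from enrollments (the left table); where course_id has no match in courses, the course columns become NULL. Walk through each enrollment:
  - enrollment 1 (Mia): course_id=1 -> matches Discrete Math
  - enrollment 2 (Fiona): course_id=1 -> matches Discrete Math
  - enrollment 3 (Eve): course_id=1 -> matches Discrete Math
  - enrollment 4 (Wendy): course_id=2 -> matches Networks
  - enrollment 5 (Frank): course_id=NULL, no match -> kept with NULL
All 5 rows appear; 1 has NULL course.

SQL:
SELECT a.student, b.title AS course
FROM enrollments a
LEFT JOIN courses b ON a.course_id = b.id

Result:
student | course       
--------+--------------
Mia     | Discrete Math
Fiona   | Discrete Math
Eve     | Discrete Math
Wendy   | Networks     
Frank   | NULL         


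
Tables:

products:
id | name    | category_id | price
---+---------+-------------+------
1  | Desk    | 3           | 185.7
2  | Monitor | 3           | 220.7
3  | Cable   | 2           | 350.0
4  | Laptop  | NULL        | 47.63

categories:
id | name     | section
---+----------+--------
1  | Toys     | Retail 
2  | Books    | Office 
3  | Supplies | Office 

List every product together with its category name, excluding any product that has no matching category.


INNER JOIN keeps only products rows whose category_id matches an id in categories. Walk through each product:
  - product 1 (Desk): category_id=3 -> matches Supplies
  - product 2 (Monitor): category_id=3 -> matches Supplies
  - product 3 (Cable): category_id=2 -> matches Books
  - product 4 (Laptop): category_id=NULL, no match -> dropped
So 1 of 4 rows is dropped.

SQL:
SELECT a.name, b.name AS category
FROM products a
INNER JOIN categories b ON a.category_id = b.id

Result:
name    | category
--------+---------
Desk    | Supplies
Monitor | Supplies
Cable   | Books   


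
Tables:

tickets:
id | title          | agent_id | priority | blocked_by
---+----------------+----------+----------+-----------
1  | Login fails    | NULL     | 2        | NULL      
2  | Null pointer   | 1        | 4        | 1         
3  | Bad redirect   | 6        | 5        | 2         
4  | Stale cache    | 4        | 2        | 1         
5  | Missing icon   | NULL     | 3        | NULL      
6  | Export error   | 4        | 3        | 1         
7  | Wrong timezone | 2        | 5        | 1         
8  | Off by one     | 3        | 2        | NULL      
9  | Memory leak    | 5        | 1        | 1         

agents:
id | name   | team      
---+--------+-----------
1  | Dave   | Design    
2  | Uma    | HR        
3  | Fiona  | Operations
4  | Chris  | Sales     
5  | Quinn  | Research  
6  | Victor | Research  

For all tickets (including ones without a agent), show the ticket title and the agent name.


LEFT JOIN keeps every row from tickets (the left table); where agent_id has no match in agents, the agent columns become NULL. Walk through each ticket:
  - ticket 1 (Login fails): agent_id=NULL, no match -> kept with NULL
  - ticket 2 (Null pointer): agent_id=1 -> matches Dave
  - ticket 3 (Bad redirect): agent_id=6 -> matches Victor
  - ticket 4 (Stale cache): agent_id=4 -> matches Chris
  - ticket 5 (Missing icon): agent_id=NULL, no match -> kept with NULL
  - ticket 6 (Export error): agent_id=4 -> matches Chris
  - ticket 7 (Wrong timezone): agent_id=2 -> matches Uma
  - ticket 8 (Off by one): agent_id=3 -> matches Fiona
  - ticket 9 (Memory leak): agent_id=5 -> matches Quinn
All 9 rows appear; 2 have NULL agent.

SQL:
SELECT a.title, b.name AS agent
FROM tickets a
LEFT JOIN agents b ON a.agent_id = b.id

Result:
title          | agent 
---------------+-------
Login fails    | NULL  
Null pointer   | Dave  
Bad redirect   | Victor
Stale cache    | Chris 
Missing icon   | NULL  
Export error   | Chris 
Wrong timezone | Uma   
Off by one     | Fiona 
Memory leak    | Quinn 


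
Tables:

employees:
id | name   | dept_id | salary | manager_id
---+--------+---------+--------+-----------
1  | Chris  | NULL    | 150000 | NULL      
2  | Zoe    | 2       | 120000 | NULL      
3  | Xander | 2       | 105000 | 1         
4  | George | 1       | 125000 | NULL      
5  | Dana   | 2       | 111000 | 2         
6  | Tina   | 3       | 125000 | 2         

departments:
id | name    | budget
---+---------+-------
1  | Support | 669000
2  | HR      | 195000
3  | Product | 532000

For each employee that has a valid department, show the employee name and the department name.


INNER JOIN keeps only employees rows whose dept_id matches an id in departments. Walk through each employee:
  - employee 1 (Chris): dept_id=NULL, no match -> dropped
  - employee 2 (Zoe): dept_id=2 -> matches HR
  - employee 3 (Xander): dept_id=2 -> matches HR
  - employee 4 (George): dept_id=1 -> matches Support
  - employee 5 (Dana): dept_id=2 -> matches HR
  - employee 6 (Tina): dept_id=3 -> matches Product
So 1 of 6 rows is dropped.

SQL:
SELECT a.name, b.name AS department
FROM employees a
INNER JOIN departments b ON a.dept_id = b.id

Result:
name   | department
-------+-----------
Zoe    | HR        
Xander | HR        
George | Support   
Dana   | HR        
Tina   | Product   


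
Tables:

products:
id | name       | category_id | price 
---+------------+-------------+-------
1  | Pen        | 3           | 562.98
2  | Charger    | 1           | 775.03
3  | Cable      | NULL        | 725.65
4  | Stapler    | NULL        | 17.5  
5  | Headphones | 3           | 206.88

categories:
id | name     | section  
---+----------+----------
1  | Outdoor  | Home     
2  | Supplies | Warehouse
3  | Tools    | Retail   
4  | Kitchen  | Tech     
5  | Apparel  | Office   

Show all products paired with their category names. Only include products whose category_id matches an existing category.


INNER JOIN keeps only products rows whose category_id matches an id in categories. Walk through each product:
  - product 1 (Pen): category_id=3 -> matches Tools
  - product 2 (Charger): category_id=1 -> matches Outdoor
  - product 3 (Cable): category_id=NULL, no match -> dropped
  - product 4 (Stapler): category_id=NULL, no match -> dropped
  - product 5 (Headphones): category_id=3 -> matches Tools
So 2 of 5 rows are dropped.

SQL:
SELECT a.name, b.name AS category
FROM products a
INNER JOIN categories b ON a.category_id = b.id

Result:
name       | category
-----------+---------
Pen        | Tools   
Charger    | Outdoor 
Headphones | Tools   


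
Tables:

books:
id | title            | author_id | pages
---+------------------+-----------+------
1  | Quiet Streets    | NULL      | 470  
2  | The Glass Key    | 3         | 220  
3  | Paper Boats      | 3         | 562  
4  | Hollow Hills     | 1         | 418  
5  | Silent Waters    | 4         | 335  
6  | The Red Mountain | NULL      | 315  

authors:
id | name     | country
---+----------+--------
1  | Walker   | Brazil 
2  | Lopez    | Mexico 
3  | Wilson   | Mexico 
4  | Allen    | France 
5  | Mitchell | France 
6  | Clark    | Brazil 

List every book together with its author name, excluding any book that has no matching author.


INNER JOIN keeps only books rows whose author_id matches an id in authors. Walk through each book:
  - book 1 (Quiet Streets): author_id=NULL, no match -> dropped
  - book 2 (The Glass Key): author_id=3 -> matches Wilson
  - book 3 (Paper Boats): author_id=3 -> matches Wilson
  - book 4 (Hollow Hills): author_id=1 -> matches Walker
  - book 5 (Silent Waters): author_id=4 -> matches Allen
  - book 6 (The Red Mountain): author_id=NULL, no match -> dropped
So 2 of 6 rows are dropped.

SQL:
SELECT a.title, b.name AS author
FROM books a
INNER JOIN authors b ON a.author_id = b.id

Result:
title         | author
--------------+-------
The Glass Key | Wilson
Paper Boats   | Wilson
Hollow Hills  | Walker
Silent Waters | Allen 


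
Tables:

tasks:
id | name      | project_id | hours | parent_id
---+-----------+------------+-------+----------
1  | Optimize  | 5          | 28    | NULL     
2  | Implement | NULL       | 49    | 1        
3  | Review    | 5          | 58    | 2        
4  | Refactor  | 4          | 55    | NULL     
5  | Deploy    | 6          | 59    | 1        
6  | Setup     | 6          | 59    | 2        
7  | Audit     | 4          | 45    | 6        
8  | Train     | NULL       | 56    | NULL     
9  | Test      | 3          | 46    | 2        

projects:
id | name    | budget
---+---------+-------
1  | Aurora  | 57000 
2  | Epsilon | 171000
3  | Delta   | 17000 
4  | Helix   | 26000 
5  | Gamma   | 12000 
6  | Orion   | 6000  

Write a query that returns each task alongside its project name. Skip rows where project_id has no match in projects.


INNER JOIN keeps only tasks rows whose project_id matches an id in projects. Walk through each task:
  - task 1 (Optimize): project_id=5 -> matches Gamma
  - task 2 (Implement): project_id=NULL, no match -> dropped
  - task 3 (Review): project_id=5 -> matches Gamma
  - task 4 (Refactor): project_id=4 -> matches Helix
  - task 5 (Deploy): project_id=6 -> matches Orion
  - task 6 (Setup): project_id=6 -> matches Orion
  - task 7 (Audit): project_id=4 -> matches Helix
  - task 8 (Train): project_id=NULL, no match -> dropped
  - task 9 (Test): project_id=3 -> matches Delta
So 2 of 9 rows are dropped.

SQL:
SELECT a.name, b.name AS project
FROM tasks a
INNER JOIN projects b ON a.project_id = b.id

Result:
name     | project
---------+--------
Optimize | Gamma  
Review   | Gamma  
Refactor | Helix  
Deploy   | Orion  
Setup    | Orion  
Audit    | Helix  
Test     | Delta  


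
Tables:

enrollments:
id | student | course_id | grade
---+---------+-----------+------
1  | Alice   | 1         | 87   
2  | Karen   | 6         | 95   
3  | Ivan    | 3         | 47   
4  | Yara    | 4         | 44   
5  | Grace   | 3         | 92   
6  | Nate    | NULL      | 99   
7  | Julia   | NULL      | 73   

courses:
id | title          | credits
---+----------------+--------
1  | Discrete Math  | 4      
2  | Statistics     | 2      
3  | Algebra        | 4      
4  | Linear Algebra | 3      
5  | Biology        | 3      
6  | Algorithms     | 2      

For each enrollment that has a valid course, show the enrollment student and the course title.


INNER JOIN keeps only enrollments rows whose course_id matches an id in courses. Walk through each enrollment:
  - enrollment 1 (Alice): course_id=1 -> matches Discrete Math
  - enrollment 2 (Karen): course_id=6 -> matches Algorithms
  - enrollment 3 (Ivan): course_id=3 -> matches Algebra
  - enrollment 4 (Yara): course_id=4 -> matches Linear Algebra
  - enrollment 5 (Grace): course_id=3 -> matches Algebra
  - enrollment 6 (Nate): course_id=NULL, no match -> dropped
  - enrollment 7 (Julia): course_id=NULL, no match -> dropped
So 2 of 7 rows are dropped.

SQL:
SELECT a.student, b.title AS course
FROM enrollments a
INNER JOIN courses b ON a.course_id = b.id

Result:
student | course        
--------+---------------
Alice   | Discrete Math 
Karen   | Algorithms    
Ivan    | Algebra       
Yara    | Linear Algebra
Grace   | Algebra       


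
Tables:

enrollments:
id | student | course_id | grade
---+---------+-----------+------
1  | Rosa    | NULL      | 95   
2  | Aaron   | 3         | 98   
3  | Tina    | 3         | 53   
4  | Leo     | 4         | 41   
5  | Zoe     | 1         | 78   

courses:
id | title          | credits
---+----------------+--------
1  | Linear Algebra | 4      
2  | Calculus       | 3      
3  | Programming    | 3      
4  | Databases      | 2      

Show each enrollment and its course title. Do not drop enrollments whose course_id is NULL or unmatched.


LEFT JOIN keeps every row from enrollments (the left table); where course_id has no match in courses, the course columns become NULL. Walk through each enrollment:
  - enrollment 1 (Rosa): course_id=NULL, no match -> kept with NULL
  - enrollment 2 (Aaron): course_id=3 -> matches Programming
  - enrollment 3 (Tina): course_id=3 -> matches Programming
  - enrollment 4 (Leo): course_id=4 -> matches Databases
  - enrollment 5 (Zoe): course_id=1 -> matches Linear Algebra
All 5 rows appear; 1 has NULL course.

SQL:
SELECT a.student, b.title AS course
FROM enrollments a
LEFT JOIN courses b ON a.course_id = b.id

Result:
student | course        
--------+---------------
Rosa    | NULL          
Aaron   | Programming   
Tina    | Programming   
Leo     | Databases     
Zoe     | Linear Algebra


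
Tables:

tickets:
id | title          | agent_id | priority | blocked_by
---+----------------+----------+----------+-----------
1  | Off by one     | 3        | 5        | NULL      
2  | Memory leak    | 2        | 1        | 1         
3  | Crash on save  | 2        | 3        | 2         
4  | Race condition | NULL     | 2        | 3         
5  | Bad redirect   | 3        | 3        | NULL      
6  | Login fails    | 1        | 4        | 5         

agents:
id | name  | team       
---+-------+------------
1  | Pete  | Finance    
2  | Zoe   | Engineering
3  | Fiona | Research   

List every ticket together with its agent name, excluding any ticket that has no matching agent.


INNER JOIN keeps only tickets rows whose agent_id matches an id in agents. Walk through each ticket:
  - ticket 1 (Off by one): agent_id=3 -> matches Fiona
  - ticket 2 (Memory leak): agent_id=2 -> matches Zoe
  - ticket 3 (Crash on save): agent_id=2 -> matches Zoe
  - ticket 4 (Race condition): agent_id=NULL, no match -> dropped
  - ticket 5 (Bad redirect): agent_id=3 -> matches Fiona
  - ticket 6 (Login fails): agent_id=1 -> matches Pete
So 1 of 6 rows is dropped.

SQL:
SELECT a.title, b.name AS agent
FROM tickets a
INNER JOIN agents b ON a.agent_id = b.id

Result:
title         | agent
--------------+------
Off by one    | Fiona
Memory leak   | Zoe  
Crash on save | Zoe  
Bad redirect  | Fiona
Login fails   | Pete 


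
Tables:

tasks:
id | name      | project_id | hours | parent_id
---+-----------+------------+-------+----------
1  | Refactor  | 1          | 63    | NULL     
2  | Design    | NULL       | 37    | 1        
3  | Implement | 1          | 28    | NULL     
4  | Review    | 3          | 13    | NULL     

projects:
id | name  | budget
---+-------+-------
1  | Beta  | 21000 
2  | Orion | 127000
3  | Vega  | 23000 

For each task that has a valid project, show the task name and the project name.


INNER JOIN keeps only tasks rows whose project_id matches an id in projects. Walk through each task:
  - task 1 (Refactor): project_id=1 -> matches Beta
  - task 2 (Design): project_id=NULL, no match -> dropped
  - task 3 (Implement): project_id=1 -> matches Beta
  - task 4 (Review): project_id=3 -> matches Vega
So 1 of 4 rows is dropped.

SQL:
SELECT a.name, b.name AS project
FROM tasks a
INNER JOIN projects b ON a.project_id = b.id

Result:
name      | project
----------+--------
Refactor  | Beta   
Implement | Beta   
Review    | Vega   


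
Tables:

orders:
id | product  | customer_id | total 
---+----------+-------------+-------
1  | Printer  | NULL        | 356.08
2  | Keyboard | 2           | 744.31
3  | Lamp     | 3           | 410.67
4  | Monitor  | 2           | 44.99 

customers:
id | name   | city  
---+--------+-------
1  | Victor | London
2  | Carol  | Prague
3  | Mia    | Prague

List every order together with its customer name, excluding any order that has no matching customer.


INNER JOIN keeps only orders rows whose customer_id matches an id in customers. Walk through each order:
  - order 1 (Printer): customer_id=NULL, no match -> dropped
  - order 2 (Keyboard): customer_id=2 -> matches Carol
  - order 3 (Lamp): customer_id=3 -> matches Mia
  - order 4 (Monitor): customer_id=2 -> matches Carol
So 1 of 4 rows is dropped.

SQL:
SELECT a.product, b.name AS customer
FROM orders a
INNER JOIN customers b ON a.customer_id = b.id

Result:
product  | customer
---------+---------
Keyboard | Carol   
Lamp     | Mia     
Monitor  | Carol   


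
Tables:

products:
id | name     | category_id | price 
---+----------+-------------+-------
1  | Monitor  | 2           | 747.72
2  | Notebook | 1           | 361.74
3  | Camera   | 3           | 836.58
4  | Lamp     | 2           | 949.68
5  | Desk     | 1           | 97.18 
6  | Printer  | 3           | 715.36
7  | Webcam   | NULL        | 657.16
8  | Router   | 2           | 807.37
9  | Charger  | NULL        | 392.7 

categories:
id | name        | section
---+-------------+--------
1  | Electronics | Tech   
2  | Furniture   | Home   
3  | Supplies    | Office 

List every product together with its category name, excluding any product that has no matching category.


INNER JOIN keeps only products rows whose category_id matches an id in categories. Walk through each product:
  - product 1 (Monitor): category_id=2 -> matches Furniture
  - product 2 (Notebook): category_id=1 -> matches Electronics
  - product 3 (Camera): category_id=3 -> matches Supplies
  - product 4 (Lamp): category_id=2 -> matches Furniture
  - product 5 (Desk): category_id=1 -> matches Electronics
  - product 6 (Printer): category_id=3 -> matches Supplies
  - product 7 (Webcam): category_id=NULL, no match -> dropped
  - product 8 (Router): category_id=2 -> matches Furniture
  - product 9 (Charger): category_id=NULL, no match -> dropped
So 2 of 9 rows are dropped.

SQL:
SELECT a.name, b.name AS category
FROM products a
INNER JOIN categories b ON a.category_id = b.id

Result:
name     | category   
---------+------------
Monitor  | Furniture  
Notebook | Electronics
Camera   | Supplies   
Lamp     | Furniture  
Desk     | Electronics
Printer  | Supplies   
Router   | Furniture  


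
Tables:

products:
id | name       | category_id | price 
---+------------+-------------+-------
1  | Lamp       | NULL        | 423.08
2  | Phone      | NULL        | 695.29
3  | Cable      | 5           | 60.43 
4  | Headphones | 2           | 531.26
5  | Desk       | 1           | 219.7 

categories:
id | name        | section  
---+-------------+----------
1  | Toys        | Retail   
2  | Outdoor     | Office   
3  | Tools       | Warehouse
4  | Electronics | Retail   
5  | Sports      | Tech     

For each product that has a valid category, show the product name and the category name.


INNER JOIN keeps only products rows whose category_id matches an id in categories. Walk through each product:
  - product 1 (Lamp): category_id=NULL, no match -> dropped
  - product 2 (Phone): category_id=NULL, no match -> dropped
  - product 3 (Cable): category_id=5 -> matches Sports
  - product 4 (Headphones): category_id=2 -> matches Outdoor
  - product 5 (Desk): category_id=1 -> matches Toys
So 2 of 5 rows are dropped.

SQL:
SELECT a.name, b.name AS category
FROM products a
INNER JOIN categories b ON a.category_id = b.id

Result:
name       | category
-----------+---------
Cable      | Sports  
Headphones | Outdoor 
Desk       | Toys    


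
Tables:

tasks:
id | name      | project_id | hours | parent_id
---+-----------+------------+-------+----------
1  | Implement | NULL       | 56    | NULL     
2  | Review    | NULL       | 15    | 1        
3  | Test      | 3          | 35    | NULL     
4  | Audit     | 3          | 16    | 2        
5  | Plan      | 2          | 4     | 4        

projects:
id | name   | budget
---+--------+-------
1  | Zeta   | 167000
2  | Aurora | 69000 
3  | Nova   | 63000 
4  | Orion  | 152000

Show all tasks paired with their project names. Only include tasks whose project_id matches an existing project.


INNER JOIN keeps only tasks rows whose project_id matches an id in projects. Walk through each task:
  - task 1 (Implement): project_id=NULL, no match -> dropped
  - task 2 (Review): project_id=NULL, no match -> dropped
  - task 3 (Test): project_id=3 -> matches Nova
  - task 4 (Audit): project_id=3 -> matches Nova
  - task 5 (Plan): project_id=2 -> matches Aurora
So 2 of 5 rows are dropped.

SQL:
SELECT a.name, b.name AS project
FROM tasks a
INNER JOIN projects b ON a.project_id = b.id

Result:
name  | project
------+--------
Test  | Nova   
Audit | Nova   
Plan  | Aurora 


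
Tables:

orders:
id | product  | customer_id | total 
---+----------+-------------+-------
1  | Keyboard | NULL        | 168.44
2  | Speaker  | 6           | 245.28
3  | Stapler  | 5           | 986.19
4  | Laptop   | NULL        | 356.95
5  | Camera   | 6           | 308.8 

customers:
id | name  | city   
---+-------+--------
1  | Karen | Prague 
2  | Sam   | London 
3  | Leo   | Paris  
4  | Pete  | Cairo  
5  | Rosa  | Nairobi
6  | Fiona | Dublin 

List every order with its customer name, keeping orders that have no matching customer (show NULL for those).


LEFT JOIN keeps every row from orders (the left table); where customer_id has no match in customers, the customer columns become NULL. Walk through each order:
  - order 1 (Keyboard): customer_id=NULL, no match -> kept with NULL
  - order 2 (Speaker): customer_id=6 -> matches Fiona
  - order 3 (Stapler): customer_id=5 -> matches Rosa
  - order 4 (Laptop): customer_id=NULL, no match -> kept with NULL
  - order 5 (Camera): customer_id=6 -> matches Fiona
All 5 rows appear; 2 have NULL customer.

SQL:
SELECT a.product, b.name AS customer
FROM orders a
LEFT JOIN customers b ON a.customer_id = b.id

Result:
product  | customer
---------+---------
Keyboard | NULL    
Speaker  | Fiona   
Stapler  | Rosa    
Laptop   | NULL    
Camera   | Fiona   


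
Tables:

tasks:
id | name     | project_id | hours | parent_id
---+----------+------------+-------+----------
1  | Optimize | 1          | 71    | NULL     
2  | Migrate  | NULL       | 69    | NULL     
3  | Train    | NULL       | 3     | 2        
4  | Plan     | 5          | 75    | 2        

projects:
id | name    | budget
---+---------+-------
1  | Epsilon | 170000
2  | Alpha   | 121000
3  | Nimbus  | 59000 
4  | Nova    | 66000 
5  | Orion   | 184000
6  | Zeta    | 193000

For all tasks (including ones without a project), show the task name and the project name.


LEFT JOIN keeps every row from tasks (the left table); where project_id has no match in projects, the project columns become NULL. Walk through each task:
  - task 1 (Optimize): project_id=1 -> matches Epsilon
  - task 2 (Migrate): project_id=NULL, no match -> kept with NULL
  - task 3 (Train): project_id=NULL, no match -> kept with NULL
  - task 4 (Plan): project_id=5 -> matches Orion
All 4 rows appear; 2 have NULL project.

SQL:
SELECT a.name, b.name AS project
FROM tasks a
LEFT JOIN projects b ON a.project_id = b.id

Result:
name     | project
---------+--------
Optimize | Epsilon
Migrate  | NULL   
Train    | NULL   
Plan     | Orion  


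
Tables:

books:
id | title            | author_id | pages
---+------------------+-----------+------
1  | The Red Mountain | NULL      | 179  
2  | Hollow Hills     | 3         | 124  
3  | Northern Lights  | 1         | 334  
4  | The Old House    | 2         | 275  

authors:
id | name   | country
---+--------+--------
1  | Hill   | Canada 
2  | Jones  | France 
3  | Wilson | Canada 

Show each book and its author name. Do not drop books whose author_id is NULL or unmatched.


LEFT JOIN keeps every row from books (the left table); where author_id has no match in authors, the author columns become NULL. Walk through each book:
  - book 1 (The Red Mountain): author_id=NULL, no match -> kept with NULL
  - book 2 (Hollow Hills): author_id=3 -> matches Wilson
  - book 3 (Northern Lights): author_id=1 -> matches Hill
  - book 4 (The Old House): author_id=2 -> matches Jones
All 4 rows appear; 1 has NULL author.

SQL:
SELECT a.title, b.name AS author
FROM books a
LEFT JOIN authors b ON a.author_id = b.id

Result:
title            | author
-----------------+-------
The Red Mountain | NULL  
Hollow Hills     | Wilson
Northern Lights  | Hill  
The Old House    | Jones 


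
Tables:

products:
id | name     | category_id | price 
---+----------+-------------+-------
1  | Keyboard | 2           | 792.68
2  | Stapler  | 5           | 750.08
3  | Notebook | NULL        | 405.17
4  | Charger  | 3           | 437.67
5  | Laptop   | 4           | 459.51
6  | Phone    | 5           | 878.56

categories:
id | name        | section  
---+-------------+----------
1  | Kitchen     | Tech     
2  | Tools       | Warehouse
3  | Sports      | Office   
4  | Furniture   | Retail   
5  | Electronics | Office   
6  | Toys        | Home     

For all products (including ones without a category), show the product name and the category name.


LEFT JOIN keeps every row from products (the left table); where category_id has no match in categories, the category columns become NULL. Walk through each product:
  - product 1 (Keyboard): category_id=2 -> matches Tools
  - product 2 (Stapler): category_id=5 -> matches Electronics
  - product 3 (Notebook): category_id=NULL, no match -> kept with NULL
  - product 4 (Charger): category_id=3 -> matches Sports
  - product 5 (Laptop): category_id=4 -> matches Furniture
  - product 6 (Phone): category_id=5 -> matches Electronics
All 6 rows appear; 1 has NULL category.

SQL:
SELECT a.name, b.name AS category
FROM products a
LEFT JOIN categories b ON a.category_id = b.id

Result:
name     | category   
---------+------------
Keyboard | Tools      
Stapler  | Electronics
Notebook | NULL       
Charger  | Sports     
Laptop   | Furniture  
Phone    | Electronics


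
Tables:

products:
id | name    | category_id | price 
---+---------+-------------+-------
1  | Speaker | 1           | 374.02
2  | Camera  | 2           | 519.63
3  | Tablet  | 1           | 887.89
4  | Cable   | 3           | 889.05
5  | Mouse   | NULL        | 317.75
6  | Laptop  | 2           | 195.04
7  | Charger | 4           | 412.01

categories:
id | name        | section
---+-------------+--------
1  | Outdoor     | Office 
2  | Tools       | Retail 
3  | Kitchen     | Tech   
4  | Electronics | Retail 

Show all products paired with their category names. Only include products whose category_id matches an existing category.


INNER JOIN keeps only products rows whose category_id matches an id in categories. Walk through each product:
  - product 1 (Speaker): category_id=1 -> matches Outdoor
  - product 2 (Camera): category_id=2 -> matches Tools
  - product 3 (Tablet): category_id=1 -> matches Outdoor
  - product 4 (Cable): category_id=3 -> matches Kitchen
  - product 5 (Mouse): category_id=NULL, no match -> dropped
  - product 6 (Laptop): category_id=2 -> matches Tools
  - product 7 (Charger): category_id=4 -> matches Electronics
So 1 of 7 rows is dropped.

SQL:
SELECT a.name, b.name AS category
FROM products a
INNER JOIN categories b ON a.category_id = b.id

Result:
name    | category   
--------+------------
Speaker | Outdoor    
Camera  | Tools      
Tablet  | Outdoor    
Cable   | Kitchen    
Laptop  | Tools      
Charger | Electronics


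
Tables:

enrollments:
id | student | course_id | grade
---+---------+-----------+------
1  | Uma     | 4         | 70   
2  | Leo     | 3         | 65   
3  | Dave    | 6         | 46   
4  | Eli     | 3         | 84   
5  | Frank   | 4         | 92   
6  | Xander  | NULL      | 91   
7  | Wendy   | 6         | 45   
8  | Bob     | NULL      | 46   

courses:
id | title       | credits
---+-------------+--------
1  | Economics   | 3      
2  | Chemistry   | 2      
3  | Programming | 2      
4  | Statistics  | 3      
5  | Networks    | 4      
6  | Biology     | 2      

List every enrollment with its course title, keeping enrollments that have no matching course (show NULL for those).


LEFT JOIN keeps every row from enrollments (the left table); where course_id has no match in courses, the course columns become NULL. Walk through each enrollment:
  - enrollment 1 (Uma): course_id=4 -> matches Statistics
  - enrollment 2 (Leo): course_id=3 -> matches Programming
  - enrollment 3 (Dave): course_id=6 -> matches Biology
  - enrollment 4 (Eli): course_id=3 -> matches Programming
  - enrollment 5 (Frank): course_id=4 -> matches Statistics
  - enrollment 6 (Xander): course_id=NULL, no match -> kept with NULL
  - enrollment 7 (Wendy): course_id=6 -> matches Biology
  - enrollment 8 (Bob): course_id=NULL, no match -> kept with NULL
All 8 rows appear; 2 have NULL course.

SQL:
SELECT a.student, b.title AS course
FROM enrollments a
LEFT JOIN courses b ON a.course_id = b.id

Result:
student | course     
--------+------------
Uma     | Statistics 
Leo     | Programming
Dave    | Biology    
Eli     | Programming
Frank   | Statistics 
Xander  | NULL       
Wendy   | Biology    
Bob     | NULL       


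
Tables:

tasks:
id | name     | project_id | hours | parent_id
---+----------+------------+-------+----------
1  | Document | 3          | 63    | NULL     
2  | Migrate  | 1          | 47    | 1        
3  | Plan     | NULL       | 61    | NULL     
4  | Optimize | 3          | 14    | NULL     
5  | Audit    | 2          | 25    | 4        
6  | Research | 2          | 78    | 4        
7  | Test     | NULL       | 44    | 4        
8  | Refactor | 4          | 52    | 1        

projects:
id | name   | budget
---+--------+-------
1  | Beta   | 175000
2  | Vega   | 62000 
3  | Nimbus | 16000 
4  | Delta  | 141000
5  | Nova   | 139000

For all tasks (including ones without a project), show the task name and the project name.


LEFT JOIN keeps every row from tasks (the left table); where project_id has no match in projects, the project columns become NULL. Walk through each task:
  - task 1 (Document): project_id=3 -> matches Nimbus
  - task 2 (Migrate): project_id=1 -> matches Beta
  - task 3 (Plan): project_id=NULL, no match -> kept with NULL
  - task 4 (Optimize): project_id=3 -> matches Nimbus
  - task 5 (Audit): project_id=2 -> matches Vega
  - task 6 (Research): project_id=2 -> matches Vega
  - task 7 (Test): project_id=NULL, no match -> kept with NULL
  - task 8 (Refactor): project_id=4 -> matches Delta
All 8 rows appear; 2 have NULL project.

SQL:
SELECT a.name, b.name AS project
FROM tasks a
LEFT JOIN projects b ON a.project_id = b.id

Result:
name     | project
---------+--------
Document | Nimbus 
Migrate  | Beta   
Plan     | NULL   
Optimize | Nimbus 
Audit    | Vega   
Research | Vega   
Test     | NULL   
Refactor | Delta  


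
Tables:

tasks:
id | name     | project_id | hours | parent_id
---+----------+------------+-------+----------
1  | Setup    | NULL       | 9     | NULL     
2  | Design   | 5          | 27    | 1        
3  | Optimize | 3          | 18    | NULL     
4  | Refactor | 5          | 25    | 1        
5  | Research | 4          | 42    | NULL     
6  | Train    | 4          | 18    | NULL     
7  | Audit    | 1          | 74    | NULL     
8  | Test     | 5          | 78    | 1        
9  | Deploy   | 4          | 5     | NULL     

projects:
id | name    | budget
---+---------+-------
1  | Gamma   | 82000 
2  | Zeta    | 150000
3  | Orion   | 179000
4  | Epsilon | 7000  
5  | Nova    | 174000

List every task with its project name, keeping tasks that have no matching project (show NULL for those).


LEFT JOIN keeps every row from tasks (the left table); where project_id has no match in projects, the project columns become NULL. Walk through each task:
  - task 1 (Setup): project_id=NULL, no match -> kept with NULL
  - task 2 (Design): project_id=5 -> matches Nova
  - task 3 (Optimize): project_id=3 -> matches Orion
  - task 4 (Refactor): project_id=5 -> matches Nova
  - task 5 (Research): project_id=4 -> matches Epsilon
  - task 6 (Train): project_id=4 -> matches Epsilon
  - task 7 (Audit): project_id=1 -> matches Gamma
  - task 8 (Test): project_id=5 -> matches Nova
  - task 9 (Deploy): project_id=4 -> matches Epsilon
All 9 rows appear; 1 has NULL project.

SQL:
SELECT a.name, b.name AS project
FROM tasks a
LEFT JOIN projects b ON a.project_id = b.id

Result:
name     | project
---------+--------
Setup    | NULL   
Design   | Nova   
Optimize | Orion  
Refactor | Nova   
Research | Epsilon
Train    | Epsilon
Audit    | Gamma  
Test     | Nova   
Deploy   | Epsilon


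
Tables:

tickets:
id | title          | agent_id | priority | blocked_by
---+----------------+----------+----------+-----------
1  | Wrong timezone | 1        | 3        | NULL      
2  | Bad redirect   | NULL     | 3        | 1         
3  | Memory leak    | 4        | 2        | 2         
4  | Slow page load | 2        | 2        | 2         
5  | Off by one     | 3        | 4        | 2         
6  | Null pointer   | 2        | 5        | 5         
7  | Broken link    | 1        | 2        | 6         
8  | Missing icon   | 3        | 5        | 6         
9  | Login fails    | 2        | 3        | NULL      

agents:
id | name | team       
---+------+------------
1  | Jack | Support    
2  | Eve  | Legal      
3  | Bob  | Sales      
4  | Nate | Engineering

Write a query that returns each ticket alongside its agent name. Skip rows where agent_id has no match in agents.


INNER JOIN keeps only tickets rows whose agent_id matches an id in agents. Walk through each ticket:
  - ticket 1 (Wrong timezone): agent_id=1 -> matches Jack
  - ticket 2 (Bad redirect): agent_id=NULL, no match -> dropped
  - ticket 3 (Memory leak): agent_id=4 -> matches Nate
  - ticket 4 (Slow page load): agent_id=2 -> matches Eve
  - ticket 5 (Off by one): agent_id=3 -> matches Bob
  - ticket 6 (Null pointer): agent_id=2 -> matches Eve
  - ticket 7 (Broken link): agent_id=1 -> matches Jack
  - ticket 8 (Missing icon): agent_id=3 -> matches Bob
  - ticket 9 (Login fails): agent_id=2 -> matches Eve
So 1 of 9 rows is dropped.

SQL:
SELECT a.title, b.name AS agent
FROM tickets a
INNER JOIN agents b ON a.agent_id = b.id

Result:
title          | agent
---------------+------
Wrong timezone | Jack 
Memory leak    | Nate 
Slow page load | Eve  
Off by one     | Bob  
Null pointer   | Eve  
Broken link    | Jack 
Missing icon   | Bob  
Login fails    | Eve  


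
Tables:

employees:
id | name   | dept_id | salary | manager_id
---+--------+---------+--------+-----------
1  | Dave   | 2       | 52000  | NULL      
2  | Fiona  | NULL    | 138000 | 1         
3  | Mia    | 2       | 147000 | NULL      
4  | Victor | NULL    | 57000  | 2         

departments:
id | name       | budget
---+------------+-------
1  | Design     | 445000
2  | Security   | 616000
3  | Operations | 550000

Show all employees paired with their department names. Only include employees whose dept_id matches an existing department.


INNER JOIN keeps only employees rows whose dept_id matches an id in departments. Walk through each employee:
  - employee 1 (Dave): dept_id=2 -> matches Security
  - employee 2 (Fiona): dept_id=NULL, no match -> dropped
  - employee 3 (Mia): dept_id=2 -> matches Security
  - employee 4 (Victor): dept_id=NULL, no match -> dropped
So 2 of 4 rows are dropped.

SQL:
SELECT a.name, b.name AS department
FROM employees a
INNER JOIN departments b ON a.dept_id = b.id

Result:
name | department
-----+-----------
Dave | Security  
Mia  | Security  


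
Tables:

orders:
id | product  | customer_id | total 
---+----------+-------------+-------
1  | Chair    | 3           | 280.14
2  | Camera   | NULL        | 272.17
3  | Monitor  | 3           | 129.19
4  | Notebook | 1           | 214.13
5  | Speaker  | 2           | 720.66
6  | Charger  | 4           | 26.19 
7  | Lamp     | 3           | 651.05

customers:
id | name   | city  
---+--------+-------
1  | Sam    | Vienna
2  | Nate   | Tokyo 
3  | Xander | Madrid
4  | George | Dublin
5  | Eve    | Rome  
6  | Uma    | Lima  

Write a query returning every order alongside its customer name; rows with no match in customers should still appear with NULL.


LEFT JOIN keeps every row from orders (the left table); where customer_id has no match in customers, the customer columns become NULL. Walk through each order:
  - order 1 (Chair): customer_id=3 -> matches Xander
  - order 2 (Camera): customer_id=NULL, no match -> kept with NULL
  - order 3 (Monitor): customer_id=3 -> matches Xander
  - order 4 (Notebook): customer_id=1 -> matches Sam
  - order 5 (Speaker): customer_id=2 -> matches Nate
  - order 6 (Charger): customer_id=4 -> matches George
  - order 7 (Lamp): customer_id=3 -> matches Xander
All 7 rows appear; 1 has NULL customer.

SQL:
SELECT a.product, b.name AS customer
FROM orders a
LEFT JOIN customers b ON a.customer_id = b.id

Result:
product  | customer
---------+---------
Chair    | Xander  
Camera   | NULL    
Monitor  | Xander  
Notebook | Sam     
Speaker  | Nate    
Charger  | George  
Lamp     | Xander  


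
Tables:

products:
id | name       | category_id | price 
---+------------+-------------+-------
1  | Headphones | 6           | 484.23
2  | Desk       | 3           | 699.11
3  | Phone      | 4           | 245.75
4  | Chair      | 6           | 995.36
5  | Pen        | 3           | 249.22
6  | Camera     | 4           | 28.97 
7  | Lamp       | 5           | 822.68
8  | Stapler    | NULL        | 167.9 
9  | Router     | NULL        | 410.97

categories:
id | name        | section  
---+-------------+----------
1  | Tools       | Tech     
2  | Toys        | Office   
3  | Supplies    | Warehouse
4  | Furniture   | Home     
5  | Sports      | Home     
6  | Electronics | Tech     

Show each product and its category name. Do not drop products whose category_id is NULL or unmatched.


LEFT JOIN keeps every row from products (the left table); where category_id has no match in categories, the category columns become NULL. Walk through each product:
  - product 1 (Headphones): category_id=6 -> matches Electronics
  - product 2 (Desk): category_id=3 -> matches Supplies
  - product 3 (Phone): category_id=4 -> matches Furniture
  - product 4 (Chair): category_id=6 -> matches Electronics
  - product 5 (Pen): category_id=3 -> matches Supplies
  - product 6 (Camera): category_id=4 -> matches Furniture
  - product 7 (Lamp): category_id=5 -> matches Sports
  - product 8 (Stapler): category_id=NULL, no match -> kept with NULL
  - product 9 (Router): category_id=NULL, no match -> kept with NULL
All 9 rows appear; 2 have NULL category.

SQL:
SELECT a.name, b.name AS category
FROM products a
LEFT JOIN categories b ON a.category_id = b.id

Result:
name       | category   
-----------+------------
Headphones | Electronics
Desk       | Supplies   
Phone      | Furniture  
Chair      | Electronics
Pen        | Supplies   
Camera     | Furniture  
Lamp       | Sports     
Stapler    | NULL       
Router     | NULL       
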